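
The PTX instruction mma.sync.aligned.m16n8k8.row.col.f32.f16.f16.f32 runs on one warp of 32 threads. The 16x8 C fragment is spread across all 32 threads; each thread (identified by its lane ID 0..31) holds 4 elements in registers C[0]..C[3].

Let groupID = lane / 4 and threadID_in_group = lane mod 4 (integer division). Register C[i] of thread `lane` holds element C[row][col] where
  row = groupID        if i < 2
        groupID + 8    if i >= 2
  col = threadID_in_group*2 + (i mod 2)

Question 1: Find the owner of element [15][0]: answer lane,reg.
28,2

r: 15->gid=7,r8=1  c: 0->tid=0,i&1=0
L=7*4+0=28  i=1*2+0=2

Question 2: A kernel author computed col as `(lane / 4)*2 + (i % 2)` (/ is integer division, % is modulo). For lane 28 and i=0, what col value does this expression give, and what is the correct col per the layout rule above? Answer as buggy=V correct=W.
buggy=14 correct=0

`(lane / 4)*2 + (i % 2)`[28,0]->14
lane 28: gid=7 (28/4), tid=0 (28%4)
i=0: r=7+0=7, c=0*2+0=0
col: 14 vs 0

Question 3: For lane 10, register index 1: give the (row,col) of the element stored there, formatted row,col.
2,5

10: gid=2,tid=2
[1] (2+0,2*2+1) = (2,5)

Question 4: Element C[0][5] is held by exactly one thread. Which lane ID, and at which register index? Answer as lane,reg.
r=0->g=0,rb=0  c=5->t=2,b0=1
L=0*4+2=2  i=0*2+1=1

2,1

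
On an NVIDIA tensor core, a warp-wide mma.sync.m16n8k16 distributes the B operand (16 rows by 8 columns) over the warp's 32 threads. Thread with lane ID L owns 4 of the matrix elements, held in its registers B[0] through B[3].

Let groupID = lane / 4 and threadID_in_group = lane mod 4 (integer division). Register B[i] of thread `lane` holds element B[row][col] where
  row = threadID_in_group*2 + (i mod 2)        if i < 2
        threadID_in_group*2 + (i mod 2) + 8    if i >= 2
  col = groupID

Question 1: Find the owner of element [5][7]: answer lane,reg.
c=7->g=7  r=5->rb=0,t=2,b0=1
L=7*4+2=30  i=0*2+1=1

30,1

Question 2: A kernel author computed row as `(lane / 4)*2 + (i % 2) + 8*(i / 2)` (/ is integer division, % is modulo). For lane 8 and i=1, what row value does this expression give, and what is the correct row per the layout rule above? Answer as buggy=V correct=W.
`(lane / 4)*2 + (i % 2) + 8*(i / 2)`[8,1]→5
lane 8→8/4=2, 8 mod 4=0
i=1  r:2·0+1+0→1  c:2
row: 5 vs 1

buggy=5 correct=1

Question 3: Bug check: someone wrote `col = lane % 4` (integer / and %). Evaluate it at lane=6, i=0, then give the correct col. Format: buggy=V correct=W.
`lane % 4`[6,0]->2
6: gid=1,tid=2
[0] (2*2+0+0,1) = (4,1)
col: 2 vs 1

buggy=2 correct=1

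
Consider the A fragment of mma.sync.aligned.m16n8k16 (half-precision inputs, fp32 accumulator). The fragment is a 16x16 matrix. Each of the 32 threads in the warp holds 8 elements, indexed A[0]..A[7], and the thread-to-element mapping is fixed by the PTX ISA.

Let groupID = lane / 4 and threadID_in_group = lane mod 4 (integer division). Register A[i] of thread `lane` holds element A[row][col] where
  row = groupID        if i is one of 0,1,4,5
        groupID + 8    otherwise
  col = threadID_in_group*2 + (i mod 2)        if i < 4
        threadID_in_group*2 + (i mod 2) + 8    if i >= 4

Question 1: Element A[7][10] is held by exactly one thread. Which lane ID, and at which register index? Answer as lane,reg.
r=7→G=7,rhi=0  c=10→chi=1,T=1,p=0
L=7*4+1=29  i=1*4+0*2+0=4

29,4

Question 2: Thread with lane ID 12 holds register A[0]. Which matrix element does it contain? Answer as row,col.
12: gr=3,th=0
[0] (3+0,0*2+0+0) = (3,0)

3,0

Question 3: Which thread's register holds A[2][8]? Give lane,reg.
8,4

r=2⇒gr=2,Rb=0  c=8⇒Cb=1,th=0,odd=0
L=2*4+0=8  i=1*4+0*2+0=4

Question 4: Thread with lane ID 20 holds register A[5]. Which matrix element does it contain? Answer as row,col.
5,9

lane 20⇒20/4=5, 20 mod 4=0
i=5  r:5+0⇒5  c:2·0+1+8⇒9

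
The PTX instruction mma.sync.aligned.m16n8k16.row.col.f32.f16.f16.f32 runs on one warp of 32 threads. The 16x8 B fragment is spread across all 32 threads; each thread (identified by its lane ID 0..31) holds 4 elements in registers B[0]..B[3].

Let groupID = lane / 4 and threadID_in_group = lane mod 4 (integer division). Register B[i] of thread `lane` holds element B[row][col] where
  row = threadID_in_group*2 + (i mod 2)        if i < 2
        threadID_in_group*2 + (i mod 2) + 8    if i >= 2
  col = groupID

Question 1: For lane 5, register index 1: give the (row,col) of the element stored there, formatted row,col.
3,1

5: gr=1,th=1
[1] (1*2+1+0,1) = (3,1)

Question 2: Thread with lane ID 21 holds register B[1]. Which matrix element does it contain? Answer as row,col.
21: G=5,T=1
[1] (1*2+1+0,5) = (3,5)

3,5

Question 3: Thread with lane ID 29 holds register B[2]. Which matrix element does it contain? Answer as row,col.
lane 29=>29/4=7, 29 mod 4=1
i=2  r:2·1+0+8=>10  c:7

10,7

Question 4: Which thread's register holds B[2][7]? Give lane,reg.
c=7→G=7  r=2→rhi=0,T=1,p=0
L=7*4+1=29  i=0*2+0=0

29,0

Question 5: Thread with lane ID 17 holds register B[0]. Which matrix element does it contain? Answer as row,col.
2,4

lane 17: G=4 (17/4), T=1 (17%4)
i=0: r=1*2+0+0=2, c=G=4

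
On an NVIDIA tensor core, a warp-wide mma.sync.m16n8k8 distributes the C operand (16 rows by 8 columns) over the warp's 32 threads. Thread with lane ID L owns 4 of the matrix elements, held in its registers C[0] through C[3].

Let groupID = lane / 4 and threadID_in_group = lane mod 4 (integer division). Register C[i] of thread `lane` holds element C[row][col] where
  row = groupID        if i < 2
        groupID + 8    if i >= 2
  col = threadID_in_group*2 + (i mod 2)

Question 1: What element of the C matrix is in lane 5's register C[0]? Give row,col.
lane 5: G=1 (5/4), T=1 (5%4)
i=0: r=1+0=1, c=1*2+0=2

1,2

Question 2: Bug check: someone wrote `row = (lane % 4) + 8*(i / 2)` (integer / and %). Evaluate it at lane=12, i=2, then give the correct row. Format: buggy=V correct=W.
buggy=8 correct=11

`(lane % 4) + 8*(i / 2)`[12,2]→8
lane 12→12/4=3, 12 mod 4=0
i=2  r:3+8→11  c:2·0+0→0
row: 8 vs 11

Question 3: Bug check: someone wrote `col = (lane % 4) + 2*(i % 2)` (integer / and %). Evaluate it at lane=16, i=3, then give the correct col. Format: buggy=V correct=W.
`(lane % 4) + 2*(i % 2)`[16,3]→2
16: G=4,T=0
[3] (4+8,0*2+1) = (12,1)
col: 2 vs 1

buggy=2 correct=1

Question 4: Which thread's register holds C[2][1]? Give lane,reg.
8,1

r=2->g=2,rb=0  c=1->t=0,b0=1
L=2*4+0=8  i=0*2+1=1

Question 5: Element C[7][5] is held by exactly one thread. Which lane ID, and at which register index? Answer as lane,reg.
30,1

r=7⇒gr=7,Rb=0  c=5⇒th=2,odd=1
L=7*4+2=30  i=0*2+1=1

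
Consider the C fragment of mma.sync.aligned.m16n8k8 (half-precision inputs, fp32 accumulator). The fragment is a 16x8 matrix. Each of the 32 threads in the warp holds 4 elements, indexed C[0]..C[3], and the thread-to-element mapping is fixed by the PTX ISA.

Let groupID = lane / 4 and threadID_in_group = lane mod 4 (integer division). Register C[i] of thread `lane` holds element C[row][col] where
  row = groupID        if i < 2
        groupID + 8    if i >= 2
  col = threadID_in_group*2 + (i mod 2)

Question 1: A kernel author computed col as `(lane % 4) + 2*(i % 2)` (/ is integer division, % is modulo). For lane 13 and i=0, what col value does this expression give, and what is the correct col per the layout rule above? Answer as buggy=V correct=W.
`(lane % 4) + 2*(i % 2)`[13,0]->1
lane 13: gid=3 (13/4), tid=1 (13%4)
i=0: r=3+0=3, c=1*2+0=2
col: 1 vs 2

buggy=1 correct=2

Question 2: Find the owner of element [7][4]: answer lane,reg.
30,0

r=7⇒gr=7,Rb=0  c=4⇒th=2,odd=0
L=7*4+2=30  i=0*2+0=0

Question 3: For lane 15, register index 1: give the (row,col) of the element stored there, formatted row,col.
3,7

15: G=3,T=3
[1] (3+0,3*2+1) = (3,7)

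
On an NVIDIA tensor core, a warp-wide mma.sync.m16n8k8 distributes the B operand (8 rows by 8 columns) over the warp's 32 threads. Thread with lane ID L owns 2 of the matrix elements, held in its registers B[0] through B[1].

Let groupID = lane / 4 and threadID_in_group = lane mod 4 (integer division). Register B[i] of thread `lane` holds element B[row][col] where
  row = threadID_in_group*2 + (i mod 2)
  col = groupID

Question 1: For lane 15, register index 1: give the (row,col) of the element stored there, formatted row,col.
7,3

lane 15: grp=3 (15/4), tig=3 (15%4)
i=1: r=3*2+1=7, c=grp=3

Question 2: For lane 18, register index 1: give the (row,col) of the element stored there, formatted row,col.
5,4

lane 18->18/4=4, 18 mod 4=2
i=1  r:2·2+1->5  c:4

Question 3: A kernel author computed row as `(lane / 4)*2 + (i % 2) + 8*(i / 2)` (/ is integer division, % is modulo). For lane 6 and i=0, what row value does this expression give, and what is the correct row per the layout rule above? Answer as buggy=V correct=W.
`(lane / 4)*2 + (i % 2) + 8*(i / 2)`[6,0]=>2
6: grp=1,tig=2
[0] (2*2+0,1) = (4,1)
row: 2 vs 4

buggy=2 correct=4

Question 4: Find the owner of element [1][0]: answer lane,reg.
0,1

c=0⇒gr=0  r=1⇒th=0,odd=1
L=0*4+0=0  i=1=1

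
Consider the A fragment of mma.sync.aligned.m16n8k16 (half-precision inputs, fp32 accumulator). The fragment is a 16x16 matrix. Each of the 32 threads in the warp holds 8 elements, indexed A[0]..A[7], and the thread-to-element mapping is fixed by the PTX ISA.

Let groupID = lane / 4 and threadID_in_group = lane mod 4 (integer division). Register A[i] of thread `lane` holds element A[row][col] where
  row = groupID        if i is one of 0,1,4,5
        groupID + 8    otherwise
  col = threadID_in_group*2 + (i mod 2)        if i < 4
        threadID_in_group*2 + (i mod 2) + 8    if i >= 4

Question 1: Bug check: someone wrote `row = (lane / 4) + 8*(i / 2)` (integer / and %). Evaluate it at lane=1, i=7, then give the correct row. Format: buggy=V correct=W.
`(lane / 4) + 8*(i / 2)`[1,7]->24
lane 1: gid=0 (1/4), tid=1 (1%4)
i=7: r=0+8=8, c=1*2+1+8=11
row: 24 vs 8

buggy=24 correct=8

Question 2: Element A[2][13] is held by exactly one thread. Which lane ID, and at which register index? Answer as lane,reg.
r:2=>grp=2,rB=0  c:13=>cB=1,tig=2,lo=1
L=2*4+2=10  i=1*4+0*2+1=5

10,5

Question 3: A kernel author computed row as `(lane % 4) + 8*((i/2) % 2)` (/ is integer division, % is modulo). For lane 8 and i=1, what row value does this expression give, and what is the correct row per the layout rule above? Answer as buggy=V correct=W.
buggy=0 correct=2

`(lane % 4) + 8*((i/2) % 2)`[8,1]→0
lane 8: G=2 (8/4), T=0 (8%4)
i=1: r=2+0=2, c=0*2+1+0=1
row: 0 vs 2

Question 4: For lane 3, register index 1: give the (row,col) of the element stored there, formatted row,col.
lane 3→3/4=0, 3 mod 4=3
i=1  r:0+0→0  c:2·3+1+0→7

0,7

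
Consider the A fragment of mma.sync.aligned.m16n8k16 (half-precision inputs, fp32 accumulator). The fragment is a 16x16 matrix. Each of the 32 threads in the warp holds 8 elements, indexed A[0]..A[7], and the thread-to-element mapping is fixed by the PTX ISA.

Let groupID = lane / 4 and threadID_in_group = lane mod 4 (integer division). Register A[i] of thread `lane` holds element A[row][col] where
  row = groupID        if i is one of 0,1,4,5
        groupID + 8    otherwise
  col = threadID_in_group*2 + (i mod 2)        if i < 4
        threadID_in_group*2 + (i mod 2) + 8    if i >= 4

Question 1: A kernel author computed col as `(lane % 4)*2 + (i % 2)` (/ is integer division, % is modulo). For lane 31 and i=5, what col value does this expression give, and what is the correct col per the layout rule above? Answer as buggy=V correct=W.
`(lane % 4)*2 + (i % 2)`[31,5]→7
lane 31→31/4=7, 31 mod 4=3
i=5  r:7+0→7  c:2·3+1+8→15
col: 7 vs 15

buggy=7 correct=15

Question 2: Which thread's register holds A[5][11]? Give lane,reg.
r=5->g=5,rb=0  c=11->cb=1,t=1,b0=1
L=5*4+1=21  i=1*4+0*2+1=5

21,5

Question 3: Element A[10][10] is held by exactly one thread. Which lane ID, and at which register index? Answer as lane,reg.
r=10⇒gr=2,Rb=1  c=10⇒Cb=1,th=1,odd=0
L=2*4+1=9  i=1*4+1*2+0=6

9,6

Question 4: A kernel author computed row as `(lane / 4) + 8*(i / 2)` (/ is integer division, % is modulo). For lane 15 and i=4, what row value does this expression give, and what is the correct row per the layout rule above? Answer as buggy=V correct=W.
`(lane / 4) + 8*(i / 2)`[15,4]→19
lane 15: G=3 (15/4), T=3 (15%4)
i=4: r=3+0=3, c=3*2+0+8=14
row: 19 vs 3

buggy=19 correct=3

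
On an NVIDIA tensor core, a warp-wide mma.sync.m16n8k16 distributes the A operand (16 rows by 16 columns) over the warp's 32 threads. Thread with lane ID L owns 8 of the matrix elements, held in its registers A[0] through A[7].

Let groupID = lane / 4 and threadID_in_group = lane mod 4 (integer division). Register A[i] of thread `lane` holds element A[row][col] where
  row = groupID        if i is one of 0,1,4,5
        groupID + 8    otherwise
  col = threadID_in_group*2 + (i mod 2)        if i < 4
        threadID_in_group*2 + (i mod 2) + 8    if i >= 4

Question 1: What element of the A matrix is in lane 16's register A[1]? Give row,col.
4,1

L=16⇒gr=16>>2=4, th=16&3=0
[1]⇒row 4+0=4  col 0·2+1+0=1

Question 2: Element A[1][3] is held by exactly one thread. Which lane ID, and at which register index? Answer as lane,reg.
r: 1->gid=1,r8=0  c: 3->c8=0,tid=1,i&1=1
L=1*4+1=5  i=0*4+0*2+1=1

5,1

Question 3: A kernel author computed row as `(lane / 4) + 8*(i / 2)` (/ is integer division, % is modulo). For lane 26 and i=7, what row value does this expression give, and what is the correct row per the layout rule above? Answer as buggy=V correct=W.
`(lane / 4) + 8*(i / 2)`[26,7]→30
L=26→G=26>>2=6, T=26&3=2
[7]→row 6+8=14  col 2·2+1+8=13
row: 30 vs 14

buggy=30 correct=14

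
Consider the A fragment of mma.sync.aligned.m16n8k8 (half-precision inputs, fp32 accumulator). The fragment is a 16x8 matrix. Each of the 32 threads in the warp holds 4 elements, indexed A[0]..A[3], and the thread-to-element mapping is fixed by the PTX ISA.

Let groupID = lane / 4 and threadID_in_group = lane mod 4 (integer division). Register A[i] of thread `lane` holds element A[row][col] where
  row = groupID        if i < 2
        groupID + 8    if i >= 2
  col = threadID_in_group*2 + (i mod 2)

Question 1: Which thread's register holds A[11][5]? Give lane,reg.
14,3

r=11→G=3,rhi=1  c=5→T=2,p=1
L=3*4+2=14  i=1*2+1=3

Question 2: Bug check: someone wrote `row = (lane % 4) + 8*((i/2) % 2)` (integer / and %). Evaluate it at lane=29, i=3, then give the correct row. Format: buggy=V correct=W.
`(lane % 4) + 8*((i/2) % 2)`[29,3]->9
29: g=7,t=1
[3] (7+8,1*2+1) = (15,3)
row: 9 vs 15

buggy=9 correct=15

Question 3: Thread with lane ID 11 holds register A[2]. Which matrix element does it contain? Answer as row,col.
10,6

lane 11→11/4=2, 11 mod 4=3
i=2  r:2+8→10  c:2·3+0→6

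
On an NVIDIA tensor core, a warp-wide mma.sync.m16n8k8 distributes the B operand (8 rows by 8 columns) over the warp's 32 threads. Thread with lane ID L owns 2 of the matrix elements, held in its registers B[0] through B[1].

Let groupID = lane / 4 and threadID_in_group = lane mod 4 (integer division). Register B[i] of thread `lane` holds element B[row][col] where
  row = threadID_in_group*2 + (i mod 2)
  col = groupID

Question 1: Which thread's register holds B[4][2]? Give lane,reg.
10,0

c=2⇒gr=2  r=4⇒th=2,odd=0
L=2*4+2=10  i=0=0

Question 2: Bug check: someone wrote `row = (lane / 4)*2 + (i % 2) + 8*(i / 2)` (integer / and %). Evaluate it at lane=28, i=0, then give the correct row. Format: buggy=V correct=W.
buggy=14 correct=0

`(lane / 4)*2 + (i % 2) + 8*(i / 2)`[28,0]=>14
lane 28: grp=7 (28/4), tig=0 (28%4)
i=0: r=0*2+0=0, c=grp=7
row: 14 vs 0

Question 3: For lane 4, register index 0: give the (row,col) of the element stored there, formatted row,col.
0,1

lane 4: grp=1 (4/4), tig=0 (4%4)
i=0: r=0*2+0=0, c=grp=1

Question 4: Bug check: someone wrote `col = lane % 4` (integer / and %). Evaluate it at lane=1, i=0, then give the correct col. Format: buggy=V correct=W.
buggy=1 correct=0

`lane % 4`[1,0]->1
L=1->gid=1>>2=0, tid=1&3=1
[0]->row 1·2+0=2  col gid=0
col: 1 vs 0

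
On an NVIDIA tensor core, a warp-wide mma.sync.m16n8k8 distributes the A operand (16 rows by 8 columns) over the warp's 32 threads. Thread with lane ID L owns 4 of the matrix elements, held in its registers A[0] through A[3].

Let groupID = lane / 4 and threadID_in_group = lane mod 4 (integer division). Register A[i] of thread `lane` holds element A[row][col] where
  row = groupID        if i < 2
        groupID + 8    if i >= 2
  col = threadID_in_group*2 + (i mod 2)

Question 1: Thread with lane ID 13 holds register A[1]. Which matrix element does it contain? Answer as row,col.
lane 13: gid=3 (13/4), tid=1 (13%4)
i=1: r=3+0=3, c=1*2+1=3

3,3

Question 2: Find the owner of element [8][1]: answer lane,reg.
r: 8->gid=0,r8=1  c: 1->tid=0,i&1=1
L=0*4+0=0  i=1*2+1=3

0,3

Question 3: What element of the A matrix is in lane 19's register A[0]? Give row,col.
19: g=4,t=3
[0] (4+0,3*2+0) = (4,6)

4,6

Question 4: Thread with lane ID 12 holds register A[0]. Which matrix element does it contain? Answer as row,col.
lane 12: gr=3 (12/4), th=0 (12%4)
i=0: r=3+0=3, c=0*2+0=0

3,0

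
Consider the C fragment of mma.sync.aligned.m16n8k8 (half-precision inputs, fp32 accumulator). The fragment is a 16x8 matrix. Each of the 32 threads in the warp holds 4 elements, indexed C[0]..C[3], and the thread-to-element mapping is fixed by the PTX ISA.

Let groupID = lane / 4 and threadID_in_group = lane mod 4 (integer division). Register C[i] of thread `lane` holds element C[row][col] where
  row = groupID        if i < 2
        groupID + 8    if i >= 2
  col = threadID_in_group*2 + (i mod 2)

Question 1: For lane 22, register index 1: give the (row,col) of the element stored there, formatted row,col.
lane 22->22/4=5, 22 mod 4=2
i=1  r:5+0->5  c:2·2+1->5

5,5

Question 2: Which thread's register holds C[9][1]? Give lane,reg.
4,3

r=9⇒gr=1,Rb=1  c=1⇒th=0,odd=1
L=1*4+0=4  i=1*2+1=3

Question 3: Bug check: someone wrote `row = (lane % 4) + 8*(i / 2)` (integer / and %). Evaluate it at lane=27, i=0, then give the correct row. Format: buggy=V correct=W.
buggy=3 correct=6

`(lane % 4) + 8*(i / 2)`[27,0]=>3
lane 27: grp=6 (27/4), tig=3 (27%4)
i=0: r=6+0=6, c=3*2+0=6
row: 3 vs 6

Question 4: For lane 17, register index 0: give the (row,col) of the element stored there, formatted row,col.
4,2

lane 17⇒17/4=4, 17 mod 4=1
i=0  r:4+0⇒4  c:2·1+0⇒2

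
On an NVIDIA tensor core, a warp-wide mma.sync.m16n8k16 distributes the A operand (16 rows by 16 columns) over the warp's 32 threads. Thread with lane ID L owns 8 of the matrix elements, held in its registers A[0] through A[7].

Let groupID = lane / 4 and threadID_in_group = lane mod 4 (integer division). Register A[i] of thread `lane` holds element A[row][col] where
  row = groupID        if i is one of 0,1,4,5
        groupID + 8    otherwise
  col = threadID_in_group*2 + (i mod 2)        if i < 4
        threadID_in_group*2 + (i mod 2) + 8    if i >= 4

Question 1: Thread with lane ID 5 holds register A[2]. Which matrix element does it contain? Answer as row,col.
9,2

5: gr=1,th=1
[2] (1+8,1*2+0+0) = (9,2)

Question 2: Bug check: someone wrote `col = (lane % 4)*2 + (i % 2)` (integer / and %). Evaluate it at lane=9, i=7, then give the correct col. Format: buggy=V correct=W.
buggy=3 correct=11

`(lane % 4)*2 + (i % 2)`[9,7]=>3
lane 9=>9/4=2, 9 mod 4=1
i=7  r:2+8=>10  c:2·1+1+8=>11
col: 3 vs 11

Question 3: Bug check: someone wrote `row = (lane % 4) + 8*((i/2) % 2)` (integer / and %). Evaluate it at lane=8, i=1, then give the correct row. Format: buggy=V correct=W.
buggy=0 correct=2

`(lane % 4) + 8*((i/2) % 2)`[8,1]→0
L=8→G=8>>2=2, T=8&3=0
[1]→row 2+0=2  col 0·2+1+0=1
row: 0 vs 2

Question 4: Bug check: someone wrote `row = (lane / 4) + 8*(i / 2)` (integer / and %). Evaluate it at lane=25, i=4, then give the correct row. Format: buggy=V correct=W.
`(lane / 4) + 8*(i / 2)`[25,4]->22
lane 25: g=6 (25/4), t=1 (25%4)
i=4: r=6+0=6, c=1*2+0+8=10
row: 22 vs 6

buggy=22 correct=6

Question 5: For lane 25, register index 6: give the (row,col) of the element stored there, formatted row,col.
14,10

L=25->g=25>>2=6, t=25&3=1
[6]->row 6+8=14  col 1·2+0+8=10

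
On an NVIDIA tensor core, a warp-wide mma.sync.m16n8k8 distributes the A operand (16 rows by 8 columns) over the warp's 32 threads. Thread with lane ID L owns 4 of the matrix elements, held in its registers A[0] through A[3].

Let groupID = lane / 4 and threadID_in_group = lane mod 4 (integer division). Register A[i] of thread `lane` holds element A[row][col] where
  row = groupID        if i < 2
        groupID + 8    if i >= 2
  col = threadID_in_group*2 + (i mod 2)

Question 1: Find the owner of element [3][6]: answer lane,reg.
15,0

r=3->g=3,rb=0  c=6->t=3,b0=0
L=3*4+3=15  i=0*2+0=0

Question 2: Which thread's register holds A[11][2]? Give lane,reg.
r=11→G=3,rhi=1  c=2→T=1,p=0
L=3*4+1=13  i=1*2+0=2

13,2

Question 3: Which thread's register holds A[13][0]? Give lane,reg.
20,2

r: 13->gid=5,r8=1  c: 0->tid=0,i&1=0
L=5*4+0=20  i=1*2+0=2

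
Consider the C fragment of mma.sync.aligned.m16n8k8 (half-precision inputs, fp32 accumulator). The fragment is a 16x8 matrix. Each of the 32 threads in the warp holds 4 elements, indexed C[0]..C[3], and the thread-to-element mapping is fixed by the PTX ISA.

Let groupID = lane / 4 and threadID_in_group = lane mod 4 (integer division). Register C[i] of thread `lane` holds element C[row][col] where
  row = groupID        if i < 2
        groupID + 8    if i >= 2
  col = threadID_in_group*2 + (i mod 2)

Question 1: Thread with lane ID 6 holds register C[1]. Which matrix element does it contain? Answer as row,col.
6: G=1,T=2
[1] (1+0,2*2+1) = (1,5)

1,5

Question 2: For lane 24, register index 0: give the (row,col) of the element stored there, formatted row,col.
lane 24: g=6 (24/4), t=0 (24%4)
i=0: r=6+0=6, c=0*2+0=0

6,0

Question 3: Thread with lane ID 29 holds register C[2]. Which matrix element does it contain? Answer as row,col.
15,2

L=29->gid=29>>2=7, tid=29&3=1
[2]->row 7+8=15  col 1·2+0=2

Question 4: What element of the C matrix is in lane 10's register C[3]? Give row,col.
10,5

10: gr=2,th=2
[3] (2+8,2*2+1) = (10,5)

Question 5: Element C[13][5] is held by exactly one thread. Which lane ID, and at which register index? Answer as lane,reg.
r=13->g=5,rb=1  c=5->t=2,b0=1
L=5*4+2=22  i=1*2+1=3

22,3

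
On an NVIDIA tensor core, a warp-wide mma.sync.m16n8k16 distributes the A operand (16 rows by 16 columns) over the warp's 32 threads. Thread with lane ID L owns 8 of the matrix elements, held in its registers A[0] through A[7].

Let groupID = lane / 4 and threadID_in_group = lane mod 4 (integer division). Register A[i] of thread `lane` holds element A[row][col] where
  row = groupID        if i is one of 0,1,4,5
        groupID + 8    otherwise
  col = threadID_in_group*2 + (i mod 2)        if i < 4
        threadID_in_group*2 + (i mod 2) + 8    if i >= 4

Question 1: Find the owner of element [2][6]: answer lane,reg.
11,0

r:2=>grp=2,rB=0  c:6=>cB=0,tig=3,lo=0
L=2*4+3=11  i=0*4+0*2+0=0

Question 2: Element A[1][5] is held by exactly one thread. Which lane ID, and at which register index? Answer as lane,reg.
6,1

r=1→G=1,rhi=0  c=5→chi=0,T=2,p=1
L=1*4+2=6  i=0*4+0*2+1=1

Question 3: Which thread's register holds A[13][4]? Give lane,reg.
r=13⇒gr=5,Rb=1  c=4⇒Cb=0,th=2,odd=0
L=5*4+2=22  i=0*4+1*2+0=2

22,2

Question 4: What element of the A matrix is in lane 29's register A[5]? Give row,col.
7,11

29: gr=7,th=1
[5] (7+0,1*2+1+8) = (7,11)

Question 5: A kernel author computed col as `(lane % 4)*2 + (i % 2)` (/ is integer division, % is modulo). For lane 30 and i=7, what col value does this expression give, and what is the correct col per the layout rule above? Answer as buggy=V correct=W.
`(lane % 4)*2 + (i % 2)`[30,7]->5
L=30->gid=30>>2=7, tid=30&3=2
[7]->row 7+8=15  col 2·2+1+8=13
col: 5 vs 13

buggy=5 correct=13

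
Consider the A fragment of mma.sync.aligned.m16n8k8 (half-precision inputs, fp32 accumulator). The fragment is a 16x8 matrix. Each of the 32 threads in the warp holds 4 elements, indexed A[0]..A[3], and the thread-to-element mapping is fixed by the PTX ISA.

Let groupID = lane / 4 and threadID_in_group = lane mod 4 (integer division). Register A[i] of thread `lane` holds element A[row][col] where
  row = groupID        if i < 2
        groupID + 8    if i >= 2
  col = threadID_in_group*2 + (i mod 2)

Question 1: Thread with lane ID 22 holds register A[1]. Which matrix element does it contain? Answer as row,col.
22: gr=5,th=2
[1] (5+0,2*2+1) = (5,5)

5,5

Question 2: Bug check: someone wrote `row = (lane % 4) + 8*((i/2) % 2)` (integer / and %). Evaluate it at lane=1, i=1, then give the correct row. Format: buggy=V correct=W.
buggy=1 correct=0

`(lane % 4) + 8*((i/2) % 2)`[1,1]→1
lane 1: G=0 (1/4), T=1 (1%4)
i=1: r=0+0=0, c=1*2+1=3
row: 1 vs 0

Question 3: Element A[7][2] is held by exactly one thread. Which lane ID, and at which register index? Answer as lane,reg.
29,0

r=7→G=7,rhi=0  c=2→T=1,p=0
L=7*4+1=29  i=0*2+0=0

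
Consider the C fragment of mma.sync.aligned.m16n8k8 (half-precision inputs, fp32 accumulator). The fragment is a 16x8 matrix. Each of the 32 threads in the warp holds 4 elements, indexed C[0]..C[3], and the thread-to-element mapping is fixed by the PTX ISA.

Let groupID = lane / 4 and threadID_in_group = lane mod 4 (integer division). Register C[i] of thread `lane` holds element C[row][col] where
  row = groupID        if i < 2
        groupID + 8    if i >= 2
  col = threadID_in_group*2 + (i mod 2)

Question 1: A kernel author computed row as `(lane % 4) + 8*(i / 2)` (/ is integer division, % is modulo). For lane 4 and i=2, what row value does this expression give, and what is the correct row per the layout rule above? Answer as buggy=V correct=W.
buggy=8 correct=9

`(lane % 4) + 8*(i / 2)`[4,2]→8
lane 4→4/4=1, 4 mod 4=0
i=2  r:1+8→9  c:2·0+0→0
row: 8 vs 9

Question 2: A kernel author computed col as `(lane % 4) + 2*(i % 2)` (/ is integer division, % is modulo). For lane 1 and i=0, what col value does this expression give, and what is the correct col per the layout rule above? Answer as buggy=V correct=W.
buggy=1 correct=2

`(lane % 4) + 2*(i % 2)`[1,0]=>1
L=1=>grp=1>>2=0, tig=1&3=1
[0]=>row 0+0=0  col 1·2+0=2
col: 1 vs 2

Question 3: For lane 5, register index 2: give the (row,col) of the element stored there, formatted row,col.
L=5->gid=5>>2=1, tid=5&3=1
[2]->row 1+8=9  col 1·2+0=2

9,2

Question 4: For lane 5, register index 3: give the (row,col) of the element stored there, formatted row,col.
5: G=1,T=1
[3] (1+8,1*2+1) = (9,3)

9,3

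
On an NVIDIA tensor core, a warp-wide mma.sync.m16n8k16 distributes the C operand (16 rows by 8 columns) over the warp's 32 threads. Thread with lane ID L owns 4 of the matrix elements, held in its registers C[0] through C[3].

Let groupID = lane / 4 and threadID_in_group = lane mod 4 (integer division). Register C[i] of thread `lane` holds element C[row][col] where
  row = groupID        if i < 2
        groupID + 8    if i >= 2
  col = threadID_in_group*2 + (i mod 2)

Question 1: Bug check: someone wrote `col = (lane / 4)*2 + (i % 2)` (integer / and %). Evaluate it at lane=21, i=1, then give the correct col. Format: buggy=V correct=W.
buggy=11 correct=3

`(lane / 4)*2 + (i % 2)`[21,1]⇒11
lane 21⇒21/4=5, 21 mod 4=1
i=1  r:5+0⇒5  c:2·1+1⇒3
col: 11 vs 3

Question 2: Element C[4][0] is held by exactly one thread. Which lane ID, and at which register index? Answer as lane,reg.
r=4->g=4,rb=0  c=0->t=0,b0=0
L=4*4+0=16  i=0*2+0=0

16,0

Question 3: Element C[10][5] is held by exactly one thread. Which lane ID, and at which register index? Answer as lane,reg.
10,3

r=10⇒gr=2,Rb=1  c=5⇒th=2,odd=1
L=2*4+2=10  i=1*2+1=3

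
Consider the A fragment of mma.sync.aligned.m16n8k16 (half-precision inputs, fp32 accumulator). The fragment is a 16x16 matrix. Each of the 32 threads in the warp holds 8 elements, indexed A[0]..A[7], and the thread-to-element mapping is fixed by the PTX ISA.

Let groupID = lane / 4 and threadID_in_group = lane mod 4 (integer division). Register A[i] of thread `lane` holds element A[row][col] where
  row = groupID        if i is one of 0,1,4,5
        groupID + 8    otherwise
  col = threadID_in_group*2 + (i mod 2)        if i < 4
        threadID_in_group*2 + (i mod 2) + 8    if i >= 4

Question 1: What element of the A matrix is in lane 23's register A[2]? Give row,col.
23: G=5,T=3
[2] (5+8,3*2+0+0) = (13,6)

13,6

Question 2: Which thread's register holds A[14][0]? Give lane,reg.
r: 14->gid=6,r8=1  c: 0->c8=0,tid=0,i&1=0
L=6*4+0=24  i=0*4+1*2+0=2

24,2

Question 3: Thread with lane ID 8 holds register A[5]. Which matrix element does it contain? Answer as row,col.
lane 8: gid=2 (8/4), tid=0 (8%4)
i=5: r=2+0=2, c=0*2+1+8=9

2,9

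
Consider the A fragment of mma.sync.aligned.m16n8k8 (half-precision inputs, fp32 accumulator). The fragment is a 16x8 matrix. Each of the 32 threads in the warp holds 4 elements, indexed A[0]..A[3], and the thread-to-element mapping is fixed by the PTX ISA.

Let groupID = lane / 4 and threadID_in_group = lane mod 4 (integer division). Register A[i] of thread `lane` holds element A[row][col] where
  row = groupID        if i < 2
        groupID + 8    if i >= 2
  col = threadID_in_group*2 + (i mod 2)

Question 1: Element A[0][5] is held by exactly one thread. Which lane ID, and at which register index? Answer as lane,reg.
r: 0->gid=0,r8=0  c: 5->tid=2,i&1=1
L=0*4+2=2  i=0*2+1=1

2,1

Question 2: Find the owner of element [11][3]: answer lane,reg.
r=11⇒gr=3,Rb=1  c=3⇒th=1,odd=1
L=3*4+1=13  i=1*2+1=3

13,3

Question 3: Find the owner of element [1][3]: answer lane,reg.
5,1

r=1→G=1,rhi=0  c=3→T=1,p=1
L=1*4+1=5  i=0*2+1=1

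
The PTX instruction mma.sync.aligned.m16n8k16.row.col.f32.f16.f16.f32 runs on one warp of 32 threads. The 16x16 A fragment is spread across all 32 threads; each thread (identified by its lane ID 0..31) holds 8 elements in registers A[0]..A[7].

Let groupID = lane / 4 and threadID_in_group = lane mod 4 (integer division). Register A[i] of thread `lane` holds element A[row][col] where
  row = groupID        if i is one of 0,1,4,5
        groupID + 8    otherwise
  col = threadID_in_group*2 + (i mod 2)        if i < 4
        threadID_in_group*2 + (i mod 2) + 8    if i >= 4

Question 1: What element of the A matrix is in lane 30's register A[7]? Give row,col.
lane 30: g=7 (30/4), t=2 (30%4)
i=7: r=7+8=15, c=2*2+1+8=13

15,13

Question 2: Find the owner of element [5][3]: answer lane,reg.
21,1

r=5→G=5,rhi=0  c=3→chi=0,T=1,p=1
L=5*4+1=21  i=0*4+0*2+1=1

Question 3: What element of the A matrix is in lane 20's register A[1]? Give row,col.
L=20⇒gr=20>>2=5, th=20&3=0
[1]⇒row 5+0=5  col 0·2+1+0=1

5,1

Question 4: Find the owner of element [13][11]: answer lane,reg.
r: 13->gid=5,r8=1  c: 11->c8=1,tid=1,i&1=1
L=5*4+1=21  i=1*4+1*2+1=7

21,7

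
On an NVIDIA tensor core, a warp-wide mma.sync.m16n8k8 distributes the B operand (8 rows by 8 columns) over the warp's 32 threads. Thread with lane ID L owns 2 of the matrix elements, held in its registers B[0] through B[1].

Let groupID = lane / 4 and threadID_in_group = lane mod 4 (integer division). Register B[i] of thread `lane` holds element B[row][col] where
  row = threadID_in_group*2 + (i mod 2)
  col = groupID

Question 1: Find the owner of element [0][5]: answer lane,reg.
c:5=>grp=5  r:0=>tig=0,lo=0
L=5*4+0=20  i=0=0

20,0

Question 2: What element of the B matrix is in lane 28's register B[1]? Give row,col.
L=28->g=28>>2=7, t=28&3=0
[1]->row 0·2+1=1  col g=7

1,7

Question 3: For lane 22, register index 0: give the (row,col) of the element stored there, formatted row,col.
4,5

22: gr=5,th=2
[0] (2*2+0,5) = (4,5)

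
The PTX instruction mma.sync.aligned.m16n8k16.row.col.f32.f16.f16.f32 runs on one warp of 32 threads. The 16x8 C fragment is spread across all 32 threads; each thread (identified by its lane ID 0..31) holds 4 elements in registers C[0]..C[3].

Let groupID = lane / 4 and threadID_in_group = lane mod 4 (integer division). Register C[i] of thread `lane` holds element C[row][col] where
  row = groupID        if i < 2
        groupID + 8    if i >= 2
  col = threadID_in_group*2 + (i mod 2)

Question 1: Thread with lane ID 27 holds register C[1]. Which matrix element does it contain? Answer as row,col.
27: gr=6,th=3
[1] (6+0,3*2+1) = (6,7)

6,7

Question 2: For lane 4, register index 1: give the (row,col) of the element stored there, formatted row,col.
4: G=1,T=0
[1] (1+0,0*2+1) = (1,1)

1,1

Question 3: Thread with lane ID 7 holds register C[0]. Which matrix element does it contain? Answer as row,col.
1,6

L=7⇒gr=7>>2=1, th=7&3=3
[0]⇒row 1+0=1  col 3·2+0=6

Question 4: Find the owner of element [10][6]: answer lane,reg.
11,2

r=10→G=2,rhi=1  c=6→T=3,p=0
L=2*4+3=11  i=1*2+0=2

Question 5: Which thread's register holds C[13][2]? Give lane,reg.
r=13→G=5,rhi=1  c=2→T=1,p=0
L=5*4+1=21  i=1*2+0=2

21,2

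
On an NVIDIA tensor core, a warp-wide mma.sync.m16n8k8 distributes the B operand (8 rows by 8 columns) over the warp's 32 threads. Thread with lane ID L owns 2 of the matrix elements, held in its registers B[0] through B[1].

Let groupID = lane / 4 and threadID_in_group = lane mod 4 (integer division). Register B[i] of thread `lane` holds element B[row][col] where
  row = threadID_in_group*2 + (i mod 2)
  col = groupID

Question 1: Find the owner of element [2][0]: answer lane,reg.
1,0

c=0→G=0  r=2→T=1,p=0
L=0*4+1=1  i=0=0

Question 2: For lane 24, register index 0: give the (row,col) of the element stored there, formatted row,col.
0,6

24: grp=6,tig=0
[0] (0*2+0,6) = (0,6)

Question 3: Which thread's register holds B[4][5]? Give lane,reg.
c=5→G=5  r=4→T=2,p=0
L=5*4+2=22  i=0=0

22,0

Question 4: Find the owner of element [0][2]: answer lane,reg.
8,0

c=2->g=2  r=0->t=0,b0=0
L=2*4+0=8  i=0=0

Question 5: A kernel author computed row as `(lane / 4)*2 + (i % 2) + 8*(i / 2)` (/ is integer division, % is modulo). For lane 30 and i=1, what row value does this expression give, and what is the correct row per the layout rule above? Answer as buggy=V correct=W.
buggy=15 correct=5

`(lane / 4)*2 + (i % 2) + 8*(i / 2)`[30,1]=>15
L=30=>grp=30>>2=7, tig=30&3=2
[1]=>row 2·2+1=5  col grp=7
row: 15 vs 5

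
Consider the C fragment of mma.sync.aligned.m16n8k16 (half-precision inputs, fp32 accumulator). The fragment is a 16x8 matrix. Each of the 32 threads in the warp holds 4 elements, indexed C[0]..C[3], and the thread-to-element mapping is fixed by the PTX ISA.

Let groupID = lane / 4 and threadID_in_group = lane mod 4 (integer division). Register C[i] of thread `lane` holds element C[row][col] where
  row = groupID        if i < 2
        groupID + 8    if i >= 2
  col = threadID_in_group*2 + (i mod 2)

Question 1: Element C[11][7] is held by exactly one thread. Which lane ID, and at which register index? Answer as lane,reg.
r=11→G=3,rhi=1  c=7→T=3,p=1
L=3*4+3=15  i=1*2+1=3

15,3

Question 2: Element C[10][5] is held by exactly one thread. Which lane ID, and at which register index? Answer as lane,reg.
10,3

r=10→G=2,rhi=1  c=5→T=2,p=1
L=2*4+2=10  i=1*2+1=3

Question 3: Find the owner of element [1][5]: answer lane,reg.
r=1->g=1,rb=0  c=5->t=2,b0=1
L=1*4+2=6  i=0*2+1=1

6,1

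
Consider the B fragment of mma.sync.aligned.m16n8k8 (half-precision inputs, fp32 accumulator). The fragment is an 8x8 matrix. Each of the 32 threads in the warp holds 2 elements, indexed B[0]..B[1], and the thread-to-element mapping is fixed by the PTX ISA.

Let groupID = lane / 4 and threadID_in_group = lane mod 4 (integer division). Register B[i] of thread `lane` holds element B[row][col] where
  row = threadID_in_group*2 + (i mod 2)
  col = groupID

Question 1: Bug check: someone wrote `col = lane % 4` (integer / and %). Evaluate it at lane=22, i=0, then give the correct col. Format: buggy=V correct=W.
buggy=2 correct=5

`lane % 4`[22,0]->2
22: gid=5,tid=2
[0] (2*2+0,5) = (4,5)
col: 2 vs 5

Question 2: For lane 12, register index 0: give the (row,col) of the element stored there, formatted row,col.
0,3

12: gid=3,tid=0
[0] (0*2+0,3) = (0,3)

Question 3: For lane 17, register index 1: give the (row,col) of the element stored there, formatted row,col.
3,4

lane 17->17/4=4, 17 mod 4=1
i=1  r:2·1+1->3  c:4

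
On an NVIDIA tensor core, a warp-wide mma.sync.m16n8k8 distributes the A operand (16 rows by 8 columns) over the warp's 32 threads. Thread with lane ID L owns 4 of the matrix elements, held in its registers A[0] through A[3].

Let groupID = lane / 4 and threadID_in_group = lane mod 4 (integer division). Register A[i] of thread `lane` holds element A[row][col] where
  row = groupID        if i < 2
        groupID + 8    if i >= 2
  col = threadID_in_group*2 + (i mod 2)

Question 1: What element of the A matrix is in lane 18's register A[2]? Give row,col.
L=18->gid=18>>2=4, tid=18&3=2
[2]->row 4+8=12  col 2·2+0=4

12,4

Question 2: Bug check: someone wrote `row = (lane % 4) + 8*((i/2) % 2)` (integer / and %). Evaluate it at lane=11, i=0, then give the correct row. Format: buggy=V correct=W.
buggy=3 correct=2

`(lane % 4) + 8*((i/2) % 2)`[11,0]=>3
lane 11: grp=2 (11/4), tig=3 (11%4)
i=0: r=2+0=2, c=3*2+0=6
row: 3 vs 2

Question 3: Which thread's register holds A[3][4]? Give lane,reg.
14,0

r=3->g=3,rb=0  c=4->t=2,b0=0
L=3*4+2=14  i=0*2+0=0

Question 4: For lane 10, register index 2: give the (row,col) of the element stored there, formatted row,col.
10,4

lane 10: g=2 (10/4), t=2 (10%4)
i=2: r=2+8=10, c=2*2+0=4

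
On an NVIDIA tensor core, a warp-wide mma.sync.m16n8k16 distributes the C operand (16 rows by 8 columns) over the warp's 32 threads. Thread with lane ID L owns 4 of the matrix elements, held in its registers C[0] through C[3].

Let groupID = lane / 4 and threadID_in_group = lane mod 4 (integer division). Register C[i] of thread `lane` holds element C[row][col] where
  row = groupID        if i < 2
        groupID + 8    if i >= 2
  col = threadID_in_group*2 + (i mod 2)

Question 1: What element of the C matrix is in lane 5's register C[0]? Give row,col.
1,2

lane 5: g=1 (5/4), t=1 (5%4)
i=0: r=1+0=1, c=1*2+0=2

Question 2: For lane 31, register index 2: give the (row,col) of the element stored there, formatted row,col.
lane 31: grp=7 (31/4), tig=3 (31%4)
i=2: r=7+8=15, c=3*2+0=6

15,6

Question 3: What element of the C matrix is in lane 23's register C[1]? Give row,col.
5,7

23: g=5,t=3
[1] (5+0,3*2+1) = (5,7)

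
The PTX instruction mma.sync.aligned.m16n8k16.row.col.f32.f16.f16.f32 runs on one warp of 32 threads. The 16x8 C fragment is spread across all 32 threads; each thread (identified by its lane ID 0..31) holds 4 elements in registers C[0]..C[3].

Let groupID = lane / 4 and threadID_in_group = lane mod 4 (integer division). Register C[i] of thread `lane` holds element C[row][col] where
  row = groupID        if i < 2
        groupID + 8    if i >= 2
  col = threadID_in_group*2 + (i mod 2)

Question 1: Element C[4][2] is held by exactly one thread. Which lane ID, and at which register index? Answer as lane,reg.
17,0

r: 4->gid=4,r8=0  c: 2->tid=1,i&1=0
L=4*4+1=17  i=0*2+0=0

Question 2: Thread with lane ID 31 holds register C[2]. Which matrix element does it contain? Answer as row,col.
31: G=7,T=3
[2] (7+8,3*2+0) = (15,6)

15,6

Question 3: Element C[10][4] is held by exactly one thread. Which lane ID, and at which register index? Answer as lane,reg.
r=10⇒gr=2,Rb=1  c=4⇒th=2,odd=0
L=2*4+2=10  i=1*2+0=2

10,2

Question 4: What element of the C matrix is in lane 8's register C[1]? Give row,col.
8: g=2,t=0
[1] (2+0,0*2+1) = (2,1)

2,1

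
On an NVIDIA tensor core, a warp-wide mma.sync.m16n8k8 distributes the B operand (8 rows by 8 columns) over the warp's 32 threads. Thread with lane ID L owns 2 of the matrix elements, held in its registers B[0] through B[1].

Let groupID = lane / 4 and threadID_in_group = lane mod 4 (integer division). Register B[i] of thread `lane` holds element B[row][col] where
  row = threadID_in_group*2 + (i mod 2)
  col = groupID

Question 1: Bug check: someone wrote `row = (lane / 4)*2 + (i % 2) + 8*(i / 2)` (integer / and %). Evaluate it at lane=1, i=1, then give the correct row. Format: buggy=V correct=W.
buggy=1 correct=3

`(lane / 4)*2 + (i % 2) + 8*(i / 2)`[1,1]->1
lane 1: gid=0 (1/4), tid=1 (1%4)
i=1: r=1*2+1=3, c=gid=0
row: 1 vs 3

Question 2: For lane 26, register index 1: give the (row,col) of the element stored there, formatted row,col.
26: gid=6,tid=2
[1] (2*2+1,6) = (5,6)

5,6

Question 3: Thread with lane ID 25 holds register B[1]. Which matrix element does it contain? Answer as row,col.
3,6

L=25->g=25>>2=6, t=25&3=1
[1]->row 1·2+1=3  col g=6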